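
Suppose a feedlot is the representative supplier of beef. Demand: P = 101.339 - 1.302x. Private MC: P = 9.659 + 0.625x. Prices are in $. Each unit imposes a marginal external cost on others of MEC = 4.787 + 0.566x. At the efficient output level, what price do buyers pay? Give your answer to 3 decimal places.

P = $55.958

Social marginal cost = private MC + MEC = 14.446 + 1.191x.
Set SMC = demand: 14.446 + 1.191x = 101.339 - 1.302x → x* = 34.8548.
Consumer price on the demand curve at x*: 101.339 − 1.302×34.8548 = 55.9581.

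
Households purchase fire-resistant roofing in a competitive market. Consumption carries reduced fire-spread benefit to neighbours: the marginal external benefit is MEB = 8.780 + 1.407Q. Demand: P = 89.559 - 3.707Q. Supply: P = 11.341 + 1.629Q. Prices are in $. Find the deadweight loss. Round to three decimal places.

Market equilibrium (private): 11.341 + 1.629Q = 89.559 - 3.707Q → Q_m = 14.6585.
Social marginal benefit = demand + MEB = 98.339 - 2.300Q.
Set SMB = MC: 98.339 - 2.300Q = 11.341 + 1.629Q → Q* = 22.1425.
Between Q* and Q_m the wedge SMB − MC runs linearly from 0 to MEB(Q_m), so the loss is a triangle.
DWL = ½ × 7.4840 × 29.4046 = 110.0320.

DWL = $110.032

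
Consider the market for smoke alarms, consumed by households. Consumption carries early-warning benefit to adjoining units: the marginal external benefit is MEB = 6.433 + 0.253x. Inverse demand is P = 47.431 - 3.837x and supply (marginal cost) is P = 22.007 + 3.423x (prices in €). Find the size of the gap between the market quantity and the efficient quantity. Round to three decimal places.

1.045 units

Market equilibrium (private): 22.007 + 3.423x = 47.431 - 3.837x → x_m = 3.5019.
Social marginal benefit = demand + MEB = 53.864 - 3.584x.
Set SMB = MC: 53.864 - 3.584x = 22.007 + 3.423x → x* = 4.5465.
Gap = |3.5019 − 4.5465| = 1.0446.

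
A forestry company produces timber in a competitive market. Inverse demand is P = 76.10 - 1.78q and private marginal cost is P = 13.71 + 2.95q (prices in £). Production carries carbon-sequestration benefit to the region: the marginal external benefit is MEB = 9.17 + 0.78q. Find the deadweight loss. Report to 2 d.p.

DWL = £47.93

Market equilibrium (private): 13.71 + 2.95q = 76.10 - 1.78q → q_m = 13.1903.
Social marginal cost = private MC − MEB = 4.54 + 2.17q.
Set SMC = demand: 4.54 + 2.17q = 76.10 - 1.78q → q* = 18.1165.
Between q* and q_m the wedge demand − SMC runs linearly from 0 to MEB(q_m), so the loss is a triangle.
DWL = ½ × 4.9262 × 19.4584 = 47.9280.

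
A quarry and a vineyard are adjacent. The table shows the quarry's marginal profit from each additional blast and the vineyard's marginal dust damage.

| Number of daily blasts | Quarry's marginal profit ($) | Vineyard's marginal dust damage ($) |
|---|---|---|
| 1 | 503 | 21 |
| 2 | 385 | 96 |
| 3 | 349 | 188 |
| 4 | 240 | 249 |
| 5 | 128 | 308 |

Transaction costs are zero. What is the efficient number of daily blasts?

3

Bargaining reaches the level where marginal profit last exceeds marginal dust damage.
That holds through level 3 (349 ≥ 188) but not at 4 (240 < 249).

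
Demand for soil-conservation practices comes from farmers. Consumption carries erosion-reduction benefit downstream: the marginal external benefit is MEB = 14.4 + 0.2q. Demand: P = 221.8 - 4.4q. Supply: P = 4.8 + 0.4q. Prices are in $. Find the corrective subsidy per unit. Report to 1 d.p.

subsidy = $24.5 per unit

Social marginal benefit = demand + MEB = 236.2 - 4.2q.
Set SMB = MC: 236.2 - 4.2q = 4.8 + 0.4q → q* = 50.3043.
The Pigouvian subsidy equals MEB at q*: 14.4 + 0.2×50.3043 = 24.4609.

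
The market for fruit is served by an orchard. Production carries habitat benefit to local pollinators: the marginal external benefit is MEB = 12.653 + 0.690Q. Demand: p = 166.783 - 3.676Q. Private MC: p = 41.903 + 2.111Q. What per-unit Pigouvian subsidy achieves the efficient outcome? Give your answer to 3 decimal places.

Social marginal cost = private MC − MEB = 29.250 + 1.421Q.
Set SMC = demand: 29.250 + 1.421Q = 166.783 - 3.676Q → Q* = 26.9831.
The Pigouvian subsidy equals MEB at Q*: 12.653 + 0.690×26.9831 = 31.2713.

subsidy = 31.271 per unit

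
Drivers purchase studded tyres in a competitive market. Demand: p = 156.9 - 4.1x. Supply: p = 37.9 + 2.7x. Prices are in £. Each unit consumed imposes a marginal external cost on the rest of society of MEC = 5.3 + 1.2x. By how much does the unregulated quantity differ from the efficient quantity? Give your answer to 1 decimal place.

3.3 units

Market equilibrium (private): 37.9 + 2.7x = 156.9 - 4.1x → x_m = 17.5000.
Social marginal benefit = demand − MEC = 151.6 - 5.3x.
Set SMB = MC: 151.6 - 5.3x = 37.9 + 2.7x → x* = 14.2125.
Gap = |17.5000 − 14.2125| = 3.2875.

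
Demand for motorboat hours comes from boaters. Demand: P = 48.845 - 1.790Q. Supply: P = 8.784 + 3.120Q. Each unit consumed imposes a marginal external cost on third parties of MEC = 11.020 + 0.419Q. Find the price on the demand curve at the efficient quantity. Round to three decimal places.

P = 39.090

Social marginal benefit = demand − MEC = 37.825 - 2.209Q.
Set SMB = MC: 37.825 - 2.209Q = 8.784 + 3.120Q → Q* = 5.4496.
Consumer price on the demand curve at Q*: 48.845 − 1.790×5.4496 = 39.0902.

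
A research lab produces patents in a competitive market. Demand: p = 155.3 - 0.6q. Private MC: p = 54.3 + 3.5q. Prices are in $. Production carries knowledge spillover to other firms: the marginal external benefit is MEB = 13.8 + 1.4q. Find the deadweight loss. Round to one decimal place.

DWL = $431.8

Market equilibrium (private): 54.3 + 3.5q = 155.3 - 0.6q → q_m = 24.6341.
Social marginal cost = private MC − MEB = 40.5 + 2.1q.
Set SMC = demand: 40.5 + 2.1q = 155.3 - 0.6q → q* = 42.5185.
Between q* and q_m the wedge demand − SMC runs linearly from 0 to MEB(q_m), so the loss is a triangle.
DWL = ½ × 17.8844 × 48.2878 = 431.7992.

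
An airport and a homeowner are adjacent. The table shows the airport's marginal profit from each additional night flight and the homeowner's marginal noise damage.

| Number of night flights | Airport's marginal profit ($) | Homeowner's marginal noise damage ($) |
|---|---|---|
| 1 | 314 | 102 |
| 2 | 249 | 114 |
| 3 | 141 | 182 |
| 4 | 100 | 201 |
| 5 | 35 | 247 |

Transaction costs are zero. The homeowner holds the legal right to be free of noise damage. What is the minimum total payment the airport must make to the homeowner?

$216

Efficient level: marginal profit ≥ marginal noise damage through level 2, so k* = 2.
With the homeowner holding the right, the airport must at least compensate total damage at k*: 102 + 114 = 216.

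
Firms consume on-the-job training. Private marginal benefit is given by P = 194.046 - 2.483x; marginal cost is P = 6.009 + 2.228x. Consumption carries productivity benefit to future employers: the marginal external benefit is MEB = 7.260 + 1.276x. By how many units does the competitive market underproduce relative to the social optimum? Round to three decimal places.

Market equilibrium (private): 6.009 + 2.228x = 194.046 - 2.483x → x_m = 39.9145.
Social marginal benefit = demand + MEB = 201.306 - 1.207x.
Set SMB = MC: 201.306 - 1.207x = 6.009 + 2.228x → x* = 56.8550.
Gap = |39.9145 − 56.8550| = 16.9405.

16.941 units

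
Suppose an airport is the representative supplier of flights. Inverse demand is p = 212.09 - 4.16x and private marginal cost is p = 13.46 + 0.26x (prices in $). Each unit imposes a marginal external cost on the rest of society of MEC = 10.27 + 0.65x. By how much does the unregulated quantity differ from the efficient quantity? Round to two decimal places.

7.79 units

Market equilibrium (private): 13.46 + 0.26x = 212.09 - 4.16x → x_m = 44.9389.
Social marginal cost = private MC + MEC = 23.73 + 0.91x.
Set SMC = demand: 23.73 + 0.91x = 212.09 - 4.16x → x* = 37.1519.
Gap = |44.9389 − 37.1519| = 7.7870.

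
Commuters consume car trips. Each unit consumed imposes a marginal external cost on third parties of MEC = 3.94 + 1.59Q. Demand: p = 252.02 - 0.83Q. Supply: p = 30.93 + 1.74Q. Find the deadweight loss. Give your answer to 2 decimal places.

Market equilibrium (private): 30.93 + 1.74Q = 252.02 - 0.83Q → Q_m = 86.0272.
Social marginal benefit = demand − MEC = 248.08 - 2.42Q.
Set SMB = MC: 248.08 - 2.42Q = 30.93 + 1.74Q → Q* = 52.1995.
Height of the DWL triangle at Q_m is MC(Q_m) − SMB(Q_m) = MEC(Q_m) = 140.7233.
DWL = ½ × 33.8277 × 140.7233 = 2380.1728.

DWL = 2380.17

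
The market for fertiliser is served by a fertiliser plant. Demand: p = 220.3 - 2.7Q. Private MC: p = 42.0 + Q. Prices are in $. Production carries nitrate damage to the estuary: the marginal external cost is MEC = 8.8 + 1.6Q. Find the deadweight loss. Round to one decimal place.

DWL = $696.2

Market equilibrium (private): 42.0 + Q = 220.3 - 2.7Q → Q_m = 48.1892.
Social marginal cost = private MC + MEC = 50.8 + 2.6Q.
Set SMC = demand: 50.8 + 2.6Q = 220.3 - 2.7Q → Q* = 31.9811.
Height of the DWL triangle at Q_m is SMC(Q_m) − demand(Q_m) = MEC(Q_m) = 85.9027.
DWL = ½ × 16.2081 × 85.9027 = 696.1598.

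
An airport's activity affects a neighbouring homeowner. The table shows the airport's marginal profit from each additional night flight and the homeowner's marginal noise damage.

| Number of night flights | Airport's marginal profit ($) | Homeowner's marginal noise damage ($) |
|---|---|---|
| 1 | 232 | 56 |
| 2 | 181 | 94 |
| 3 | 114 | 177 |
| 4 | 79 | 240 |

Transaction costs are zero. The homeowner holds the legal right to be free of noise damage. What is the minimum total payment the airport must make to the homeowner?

$150

Efficient level: marginal profit ≥ marginal noise damage through level 2, so k* = 2.
With the homeowner holding the right, the airport must at least compensate total damage at k*: 56 + 94 = 150.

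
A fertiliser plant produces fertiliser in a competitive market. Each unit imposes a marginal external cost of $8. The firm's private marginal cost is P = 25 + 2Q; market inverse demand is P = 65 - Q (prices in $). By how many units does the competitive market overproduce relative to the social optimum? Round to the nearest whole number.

Market equilibrium (private): 25 + 2Q = 65 - Q → Q_m = 13.3333.
Social marginal cost = private MC + MEC = 33 + 2Q.
Set SMC = demand: 33 + 2Q = 65 - Q → Q* = 10.6667.
Gap = |13.3333 − 10.6667| = 2.6666.

3 units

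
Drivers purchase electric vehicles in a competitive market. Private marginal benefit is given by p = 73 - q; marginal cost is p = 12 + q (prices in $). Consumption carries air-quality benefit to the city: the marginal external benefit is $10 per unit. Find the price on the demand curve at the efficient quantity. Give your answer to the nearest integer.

P = $38

Social marginal benefit = demand + MEB = 83 - q.
Set SMB = MC: 83 - q = 12 + q → q* = 35.5000.
Consumer price on the demand curve at q*: 73 − 1×35.5000 = 37.5000.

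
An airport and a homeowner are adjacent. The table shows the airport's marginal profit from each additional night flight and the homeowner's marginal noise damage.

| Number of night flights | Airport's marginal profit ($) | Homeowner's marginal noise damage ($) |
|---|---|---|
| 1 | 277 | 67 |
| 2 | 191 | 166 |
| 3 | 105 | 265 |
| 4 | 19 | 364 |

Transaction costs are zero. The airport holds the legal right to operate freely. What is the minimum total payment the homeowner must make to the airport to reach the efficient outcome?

Left alone the airport would choose level 4 (marginal profit stays positive).
Efficient level: k* = 2 (marginal profit ≥ marginal noise damage through 2).
The homeowner must at least cover the airport's forgone profit from cutting 4→2: 105 + 19 = 124.

$124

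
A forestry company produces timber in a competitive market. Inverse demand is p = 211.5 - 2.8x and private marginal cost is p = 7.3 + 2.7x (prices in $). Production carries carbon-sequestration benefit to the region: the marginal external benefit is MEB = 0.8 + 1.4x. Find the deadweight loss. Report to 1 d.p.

Market equilibrium (private): 7.3 + 2.7x = 211.5 - 2.8x → x_m = 37.1273.
Social marginal cost = private MC − MEB = 6.5 + 1.3x.
Set SMC = demand: 6.5 + 1.3x = 211.5 - 2.8x → x* = 50.0000.
Between x* and x_m the wedge demand − SMC runs linearly from 0 to MEB(x_m), so the loss is a triangle.
DWL = ½ × 12.8727 × 52.7782 = 339.6990.

DWL = $339.7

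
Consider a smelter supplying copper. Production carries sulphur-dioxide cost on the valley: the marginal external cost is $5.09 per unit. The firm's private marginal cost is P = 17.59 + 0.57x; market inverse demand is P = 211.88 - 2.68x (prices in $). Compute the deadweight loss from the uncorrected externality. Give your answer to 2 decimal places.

DWL = $3.99

Market equilibrium (private): 17.59 + 0.57x = 211.88 - 2.68x → x_m = 59.7815.
Social marginal cost = private MC + MEC = 22.68 + 0.57x.
Set SMC = demand: 22.68 + 0.57x = 211.88 - 2.68x → x* = 58.2154.
The loss is the area between SMC and demand from x* to x_m; with linear curves that's a triangle of height MEC(x_m).
DWL = ½ × 1.5661 × 5.0900 = 3.9857.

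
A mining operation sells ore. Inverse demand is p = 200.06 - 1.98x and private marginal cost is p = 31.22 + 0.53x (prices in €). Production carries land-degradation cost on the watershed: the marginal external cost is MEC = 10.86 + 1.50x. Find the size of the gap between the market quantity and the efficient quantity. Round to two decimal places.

Market equilibrium (private): 31.22 + 0.53x = 200.06 - 1.98x → x_m = 67.2669.
Social marginal cost = private MC + MEC = 42.08 + 2.03x.
Set SMC = demand: 42.08 + 2.03x = 200.06 - 1.98x → x* = 39.3965.
Gap = |67.2669 − 39.3965| = 27.8704.

27.87 units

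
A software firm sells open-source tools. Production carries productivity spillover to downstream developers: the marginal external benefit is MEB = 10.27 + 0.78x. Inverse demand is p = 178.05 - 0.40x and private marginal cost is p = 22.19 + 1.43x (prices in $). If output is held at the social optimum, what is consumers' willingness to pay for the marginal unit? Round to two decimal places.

Social marginal cost = private MC − MEB = 11.92 + 0.65x.
Set SMC = demand: 11.92 + 0.65x = 178.05 - 0.40x → x* = 158.2190.
Consumer price on the demand curve at x*: 178.05 − 0.40×158.2190 = 114.7624.

P = $114.76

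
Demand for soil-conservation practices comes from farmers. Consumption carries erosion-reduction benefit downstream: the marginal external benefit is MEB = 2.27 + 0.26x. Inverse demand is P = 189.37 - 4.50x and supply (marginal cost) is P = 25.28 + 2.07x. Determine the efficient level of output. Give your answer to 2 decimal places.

Social marginal benefit = demand + MEB = 191.64 - 4.24x.
Set SMB = MC: 191.64 - 4.24x = 25.28 + 2.07x → x* = 26.3645.

x* = 26.36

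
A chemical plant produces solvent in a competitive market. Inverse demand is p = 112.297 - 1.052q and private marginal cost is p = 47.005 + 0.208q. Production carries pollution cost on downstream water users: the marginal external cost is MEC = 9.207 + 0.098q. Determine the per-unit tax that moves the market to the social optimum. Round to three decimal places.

tax = 13.254 per unit

Social marginal cost = private MC + MEC = 56.212 + 0.306q.
Set SMC = demand: 56.212 + 0.306q = 112.297 - 1.052q → q* = 41.2997.
The Pigouvian tax equals MEC at q*: 9.207 + 0.098×41.2997 = 13.2544.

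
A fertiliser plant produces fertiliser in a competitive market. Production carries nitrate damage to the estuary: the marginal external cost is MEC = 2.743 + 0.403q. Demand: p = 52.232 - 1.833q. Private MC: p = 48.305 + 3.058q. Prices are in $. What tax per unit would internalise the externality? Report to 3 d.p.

Social marginal cost = private MC + MEC = 51.048 + 3.461q.
Set SMC = demand: 51.048 + 3.461q = 52.232 - 1.833q → q* = 0.2236.
The Pigouvian tax equals MEC at q*: 2.743 + 0.403×0.2236 = 2.8331.

tax = $2.833 per unit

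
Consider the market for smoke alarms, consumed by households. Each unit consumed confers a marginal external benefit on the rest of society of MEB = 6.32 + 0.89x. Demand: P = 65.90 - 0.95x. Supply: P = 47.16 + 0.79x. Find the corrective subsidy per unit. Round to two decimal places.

Social marginal benefit = demand + MEB = 72.22 - 0.06x.
Set SMB = MC: 72.22 - 0.06x = 47.16 + 0.79x → x* = 29.4824.
The Pigouvian subsidy equals MEB at x*: 6.32 + 0.89×29.4824 = 32.5593.

subsidy = 32.56 per unit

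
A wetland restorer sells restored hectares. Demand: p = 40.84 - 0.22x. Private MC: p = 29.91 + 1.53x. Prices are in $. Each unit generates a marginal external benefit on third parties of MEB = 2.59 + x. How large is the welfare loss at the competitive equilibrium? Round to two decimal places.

DWL = $52.05

Market equilibrium (private): 29.91 + 1.53x = 40.84 - 0.22x → x_m = 6.2457.
Social marginal cost = private MC − MEB = 27.32 + 0.53x.
Set SMC = demand: 27.32 + 0.53x = 40.84 - 0.22x → x* = 18.0267.
Between x* and x_m the wedge demand − SMC runs linearly from 0 to MEB(x_m), so the loss is a triangle.
DWL = ½ × 11.7810 × 8.8357 = 52.0467.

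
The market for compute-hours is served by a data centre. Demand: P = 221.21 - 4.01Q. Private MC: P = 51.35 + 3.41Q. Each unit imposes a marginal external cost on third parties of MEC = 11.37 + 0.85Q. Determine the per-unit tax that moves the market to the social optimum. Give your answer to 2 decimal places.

Social marginal cost = private MC + MEC = 62.72 + 4.26Q.
Set SMC = demand: 62.72 + 4.26Q = 221.21 - 4.01Q → Q* = 19.1644.
The Pigouvian tax equals MEC at Q*: 11.37 + 0.85×19.1644 = 27.6597.

tax = 27.66 per unit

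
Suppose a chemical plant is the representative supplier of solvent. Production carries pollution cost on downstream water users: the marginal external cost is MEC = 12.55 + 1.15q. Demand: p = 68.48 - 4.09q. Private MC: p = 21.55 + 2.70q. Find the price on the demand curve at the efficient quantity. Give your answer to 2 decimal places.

Social marginal cost = private MC + MEC = 34.10 + 3.85q.
Set SMC = demand: 34.10 + 3.85q = 68.48 - 4.09q → q* = 4.3300.
Consumer price on the demand curve at q*: 68.48 − 4.09×4.3300 = 50.7703.

P = 50.77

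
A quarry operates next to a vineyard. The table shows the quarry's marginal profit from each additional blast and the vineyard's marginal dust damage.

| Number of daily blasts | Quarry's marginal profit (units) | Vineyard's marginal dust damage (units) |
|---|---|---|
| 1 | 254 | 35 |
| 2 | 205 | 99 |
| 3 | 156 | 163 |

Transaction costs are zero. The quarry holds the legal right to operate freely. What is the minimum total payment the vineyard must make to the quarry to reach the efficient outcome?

Left alone the quarry would choose level 3 (marginal profit stays positive).
Efficient level: k* = 2 (marginal profit ≥ marginal dust damage through 2).
The vineyard must at least cover the quarry's forgone profit from cutting 3→2: 156 = 156.

156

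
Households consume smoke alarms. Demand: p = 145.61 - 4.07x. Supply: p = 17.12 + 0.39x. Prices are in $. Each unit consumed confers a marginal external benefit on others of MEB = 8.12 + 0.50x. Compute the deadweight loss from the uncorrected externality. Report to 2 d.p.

Market equilibrium (private): 17.12 + 0.39x = 145.61 - 4.07x → x_m = 28.8094.
Social marginal benefit = demand + MEB = 153.73 - 3.57x.
Set SMB = MC: 153.73 - 3.57x = 17.12 + 0.39x → x* = 34.4975.
The loss is the area between SMB and MC from x* to x_m; with linear curves that's a triangle of height MEB(x_m).
DWL = ½ × 5.6881 × 22.5247 = 64.0614.

DWL = $64.06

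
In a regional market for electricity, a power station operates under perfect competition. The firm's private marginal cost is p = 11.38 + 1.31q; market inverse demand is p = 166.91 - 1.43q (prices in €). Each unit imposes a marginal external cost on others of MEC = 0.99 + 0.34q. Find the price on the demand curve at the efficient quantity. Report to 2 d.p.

P = €95.16

Social marginal cost = private MC + MEC = 12.37 + 1.65q.
Set SMC = demand: 12.37 + 1.65q = 166.91 - 1.43q → q* = 50.1753.
Consumer price on the demand curve at q*: 166.91 − 1.43×50.1753 = 95.1593.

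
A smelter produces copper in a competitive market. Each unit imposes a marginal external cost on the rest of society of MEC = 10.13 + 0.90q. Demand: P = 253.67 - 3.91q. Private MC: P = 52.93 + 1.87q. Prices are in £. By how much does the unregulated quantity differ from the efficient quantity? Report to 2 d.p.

6.20 units

Market equilibrium (private): 52.93 + 1.87q = 253.67 - 3.91q → q_m = 34.7301.
Social marginal cost = private MC + MEC = 63.06 + 2.77q.
Set SMC = demand: 63.06 + 2.77q = 253.67 - 3.91q → q* = 28.5344.
Gap = |34.7301 − 28.5344| = 6.1957.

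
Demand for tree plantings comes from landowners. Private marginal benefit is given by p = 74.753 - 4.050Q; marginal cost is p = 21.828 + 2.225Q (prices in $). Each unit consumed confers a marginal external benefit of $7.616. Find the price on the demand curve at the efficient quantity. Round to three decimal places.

P = $35.679

Social marginal benefit = demand + MEB = 82.369 - 4.050Q.
Set SMB = MC: 82.369 - 4.050Q = 21.828 + 2.225Q → Q* = 9.6480.
Consumer price on the demand curve at Q*: 74.753 − 4.050×9.6480 = 35.6786.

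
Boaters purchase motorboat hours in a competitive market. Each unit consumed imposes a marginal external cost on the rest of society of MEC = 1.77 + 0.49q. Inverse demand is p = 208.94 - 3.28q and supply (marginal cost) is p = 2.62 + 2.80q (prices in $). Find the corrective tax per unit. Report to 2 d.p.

tax = $17.03 per unit

Social marginal benefit = demand − MEC = 207.17 - 3.77q.
Set SMB = MC: 207.17 - 3.77q = 2.62 + 2.80q → q* = 31.1339.
The Pigouvian tax equals MEC at q*: 1.77 + 0.49×31.1339 = 17.0256.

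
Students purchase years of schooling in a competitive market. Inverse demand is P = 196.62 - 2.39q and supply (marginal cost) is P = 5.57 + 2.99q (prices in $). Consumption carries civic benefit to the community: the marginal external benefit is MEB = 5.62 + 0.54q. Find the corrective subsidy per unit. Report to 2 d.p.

Social marginal benefit = demand + MEB = 202.24 - 1.85q.
Set SMB = MC: 202.24 - 1.85q = 5.57 + 2.99q → q* = 40.6343.
The Pigouvian subsidy equals MEB at q*: 5.62 + 0.54×40.6343 = 27.5625.

subsidy = $27.56 per unit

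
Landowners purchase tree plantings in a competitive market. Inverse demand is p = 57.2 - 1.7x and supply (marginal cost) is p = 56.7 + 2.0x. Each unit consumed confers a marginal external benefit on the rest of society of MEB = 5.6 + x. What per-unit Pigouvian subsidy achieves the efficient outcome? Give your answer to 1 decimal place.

Social marginal benefit = demand + MEB = 62.8 - 0.7x.
Set SMB = MC: 62.8 - 0.7x = 56.7 + 2.0x → x* = 2.2593.
The Pigouvian subsidy equals MEB at x*: 5.6 + 1.0×2.2593 = 7.8593.

subsidy = 7.9 per unit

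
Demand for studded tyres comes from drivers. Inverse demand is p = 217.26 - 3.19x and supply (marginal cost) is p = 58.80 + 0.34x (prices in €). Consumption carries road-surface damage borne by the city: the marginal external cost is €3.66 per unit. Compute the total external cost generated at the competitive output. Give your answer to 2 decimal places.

€164.30

Market equilibrium (private): 58.80 + 0.34x = 217.26 - 3.19x → x_m = 44.8895.
Total external cost = MEC × x_m = 3.66 × 44.8895 = 164.2956.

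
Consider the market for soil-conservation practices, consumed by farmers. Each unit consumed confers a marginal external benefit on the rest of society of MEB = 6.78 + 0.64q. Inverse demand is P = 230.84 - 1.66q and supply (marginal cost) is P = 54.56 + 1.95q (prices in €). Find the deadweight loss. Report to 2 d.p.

Market equilibrium (private): 54.56 + 1.95q = 230.84 - 1.66q → q_m = 48.8310.
Social marginal benefit = demand + MEB = 237.62 - 1.02q.
Set SMB = MC: 237.62 - 1.02q = 54.56 + 1.95q → q* = 61.6364.
Height of the DWL triangle at q_m is SMB(q_m) − MC(q_m) = MEB(q_m) = 38.0319.
DWL = ½ × 12.8054 × 38.0319 = 243.5068.

DWL = €243.51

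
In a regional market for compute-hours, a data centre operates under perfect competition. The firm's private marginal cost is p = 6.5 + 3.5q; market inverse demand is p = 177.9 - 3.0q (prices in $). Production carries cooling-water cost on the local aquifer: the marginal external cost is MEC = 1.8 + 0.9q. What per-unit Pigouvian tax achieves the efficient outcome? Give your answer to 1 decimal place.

Social marginal cost = private MC + MEC = 8.3 + 4.4q.
Set SMC = demand: 8.3 + 4.4q = 177.9 - 3.0q → q* = 22.9189.
The Pigouvian tax equals MEC at q*: 1.8 + 0.9×22.9189 = 22.4270.

tax = $22.4 per unit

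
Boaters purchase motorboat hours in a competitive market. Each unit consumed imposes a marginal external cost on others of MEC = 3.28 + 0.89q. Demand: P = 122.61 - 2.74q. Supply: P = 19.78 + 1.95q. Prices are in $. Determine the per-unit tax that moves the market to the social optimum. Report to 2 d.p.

Social marginal benefit = demand − MEC = 119.33 - 3.63q.
Set SMB = MC: 119.33 - 3.63q = 19.78 + 1.95q → q* = 17.8405.
The Pigouvian tax equals MEC at q*: 3.28 + 0.89×17.8405 = 19.1580.

tax = $19.16 per unit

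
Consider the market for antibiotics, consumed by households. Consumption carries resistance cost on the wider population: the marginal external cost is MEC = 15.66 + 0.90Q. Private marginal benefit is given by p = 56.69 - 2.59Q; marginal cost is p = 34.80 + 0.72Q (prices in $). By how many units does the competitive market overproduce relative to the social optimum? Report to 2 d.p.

5.13 units

Market equilibrium (private): 34.80 + 0.72Q = 56.69 - 2.59Q → Q_m = 6.6133.
Social marginal benefit = demand − MEC = 41.03 - 3.49Q.
Set SMB = MC: 41.03 - 3.49Q = 34.80 + 0.72Q → Q* = 1.4798.
Gap = |6.6133 − 1.4798| = 5.1335.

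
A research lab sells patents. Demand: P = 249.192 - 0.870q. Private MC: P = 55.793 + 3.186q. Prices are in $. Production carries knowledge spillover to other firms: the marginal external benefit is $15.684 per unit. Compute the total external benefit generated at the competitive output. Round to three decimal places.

Market equilibrium (private): 55.793 + 3.186q = 249.192 - 0.870q → q_m = 47.6822.
Total external benefit = MEB × q_m = 15.684 × 47.6822 = 747.8476.

$747.848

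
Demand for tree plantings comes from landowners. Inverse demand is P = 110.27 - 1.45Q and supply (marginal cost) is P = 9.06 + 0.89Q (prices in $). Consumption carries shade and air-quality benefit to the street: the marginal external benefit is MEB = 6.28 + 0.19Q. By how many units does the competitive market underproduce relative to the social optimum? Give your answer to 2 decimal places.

Market equilibrium (private): 9.06 + 0.89Q = 110.27 - 1.45Q → Q_m = 43.2521.
Social marginal benefit = demand + MEB = 116.55 - 1.26Q.
Set SMB = MC: 116.55 - 1.26Q = 9.06 + 0.89Q → Q* = 49.9953.
Gap = |43.2521 − 49.9953| = 6.7432.

6.74 units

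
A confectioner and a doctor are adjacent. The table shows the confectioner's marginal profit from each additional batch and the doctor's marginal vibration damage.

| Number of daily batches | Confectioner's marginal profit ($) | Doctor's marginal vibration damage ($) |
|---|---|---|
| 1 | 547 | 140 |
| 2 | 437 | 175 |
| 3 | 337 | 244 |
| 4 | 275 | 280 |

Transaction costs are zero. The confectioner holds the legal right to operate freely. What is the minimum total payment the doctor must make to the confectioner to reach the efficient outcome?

Left alone the confectioner would choose level 4 (marginal profit stays positive).
Efficient level: k* = 3 (marginal profit ≥ marginal vibration damage through 3).
The doctor must at least cover the confectioner's forgone profit from cutting 4→3: 275 = 275.

$275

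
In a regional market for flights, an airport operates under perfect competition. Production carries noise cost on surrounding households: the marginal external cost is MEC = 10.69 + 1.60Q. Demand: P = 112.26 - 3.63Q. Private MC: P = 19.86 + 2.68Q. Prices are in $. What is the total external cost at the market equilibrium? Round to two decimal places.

$328.08

Market equilibrium (private): 19.86 + 2.68Q = 112.26 - 3.63Q → Q_m = 14.6434.
Total external cost = ∫₀^{Q_m} (10.69 + 1.60Q) dQ = 10.69×14.6434 + ½×1.60×14.6434² = 328.0813.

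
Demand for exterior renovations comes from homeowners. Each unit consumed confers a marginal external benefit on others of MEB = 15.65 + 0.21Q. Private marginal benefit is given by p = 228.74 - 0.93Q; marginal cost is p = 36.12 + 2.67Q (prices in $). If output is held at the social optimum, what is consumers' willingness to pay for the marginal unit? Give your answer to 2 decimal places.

P = $171.60

Social marginal benefit = demand + MEB = 244.39 - 0.72Q.
Set SMB = MC: 244.39 - 0.72Q = 36.12 + 2.67Q → Q* = 61.4366.
Consumer price on the demand curve at Q*: 228.74 − 0.93×61.4366 = 171.6040.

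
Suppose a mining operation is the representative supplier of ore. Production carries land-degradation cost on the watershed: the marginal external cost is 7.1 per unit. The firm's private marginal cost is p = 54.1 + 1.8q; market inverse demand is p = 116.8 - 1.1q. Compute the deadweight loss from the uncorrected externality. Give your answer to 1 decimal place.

DWL = 8.7

Market equilibrium (private): 54.1 + 1.8q = 116.8 - 1.1q → q_m = 21.6207.
Social marginal cost = private MC + MEC = 61.2 + 1.8q.
Set SMC = demand: 61.2 + 1.8q = 116.8 - 1.1q → q* = 19.1724.
The welfare-loss triangle has base |q_m − q*| and height MEC(q_m) (the vertical gap between SMC and demand is zero at q* and MEC at q_m).
DWL = ½ × 2.4483 × 7.1000 = 8.6915.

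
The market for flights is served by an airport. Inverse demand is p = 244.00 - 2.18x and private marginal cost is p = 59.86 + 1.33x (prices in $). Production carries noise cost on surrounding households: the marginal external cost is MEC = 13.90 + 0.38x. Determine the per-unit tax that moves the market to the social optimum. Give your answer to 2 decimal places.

tax = $30.53 per unit

Social marginal cost = private MC + MEC = 73.76 + 1.71x.
Set SMC = demand: 73.76 + 1.71x = 244.00 - 2.18x → x* = 43.7635.
The Pigouvian tax equals MEC at x*: 13.90 + 0.38×43.7635 = 30.5301.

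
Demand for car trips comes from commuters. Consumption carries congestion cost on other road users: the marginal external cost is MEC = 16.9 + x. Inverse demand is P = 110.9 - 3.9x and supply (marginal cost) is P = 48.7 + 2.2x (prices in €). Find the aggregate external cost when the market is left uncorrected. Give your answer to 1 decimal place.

Market equilibrium (private): 48.7 + 2.2x = 110.9 - 3.9x → x_m = 10.1967.
Total external cost = ∫₀^{x_m} (16.9 + 1.0x) dx = 16.9×10.1967 + ½×1.0×10.1967² = 224.3106.

€224.3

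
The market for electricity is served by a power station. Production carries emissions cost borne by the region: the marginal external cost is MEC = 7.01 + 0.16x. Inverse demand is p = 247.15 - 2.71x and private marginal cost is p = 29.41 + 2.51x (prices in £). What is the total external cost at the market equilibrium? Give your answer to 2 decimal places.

£431.60

Market equilibrium (private): 29.41 + 2.51x = 247.15 - 2.71x → x_m = 41.7126.
Total external cost = ∫₀^{x_m} (7.01 + 0.16x) dx = 7.01×41.7126 + ½×0.16×41.7126² = 431.6006.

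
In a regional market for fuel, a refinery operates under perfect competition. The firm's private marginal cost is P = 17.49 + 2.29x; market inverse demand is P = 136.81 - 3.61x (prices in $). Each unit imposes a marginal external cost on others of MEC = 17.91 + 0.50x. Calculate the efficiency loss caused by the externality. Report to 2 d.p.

Market equilibrium (private): 17.49 + 2.29x = 136.81 - 3.61x → x_m = 20.2237.
Social marginal cost = private MC + MEC = 35.40 + 2.79x.
Set SMC = demand: 35.40 + 2.79x = 136.81 - 3.61x → x* = 15.8453.
The welfare-loss triangle has base |x_m − x*| and height MEC(x_m) (the vertical gap between SMC and demand is zero at x* and MEC at x_m).
DWL = ½ × 4.3784 × 28.0219 = 61.3455.

DWL = $61.35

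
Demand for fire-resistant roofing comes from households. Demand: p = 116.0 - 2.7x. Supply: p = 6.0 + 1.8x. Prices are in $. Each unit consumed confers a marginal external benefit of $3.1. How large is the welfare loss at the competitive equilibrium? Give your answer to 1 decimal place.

DWL = $1.1

Market equilibrium (private): 6.0 + 1.8x = 116.0 - 2.7x → x_m = 24.4444.
Social marginal benefit = demand + MEB = 119.1 - 2.7x.
Set SMB = MC: 119.1 - 2.7x = 6.0 + 1.8x → x* = 25.1333.
The loss is the area between SMB and MC from x* to x_m; with linear curves that's a triangle of height MEB(x_m).
DWL = ½ × 0.6889 × 3.1000 = 1.0678.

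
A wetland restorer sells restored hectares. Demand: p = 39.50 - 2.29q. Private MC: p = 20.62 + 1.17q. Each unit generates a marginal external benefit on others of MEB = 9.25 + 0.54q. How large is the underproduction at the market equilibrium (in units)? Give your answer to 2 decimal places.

4.18 units

Market equilibrium (private): 20.62 + 1.17q = 39.50 - 2.29q → q_m = 5.4566.
Social marginal cost = private MC − MEB = 11.37 + 0.63q.
Set SMC = demand: 11.37 + 0.63q = 39.50 - 2.29q → q* = 9.6336.
Gap = |5.4566 − 9.6336| = 4.1770.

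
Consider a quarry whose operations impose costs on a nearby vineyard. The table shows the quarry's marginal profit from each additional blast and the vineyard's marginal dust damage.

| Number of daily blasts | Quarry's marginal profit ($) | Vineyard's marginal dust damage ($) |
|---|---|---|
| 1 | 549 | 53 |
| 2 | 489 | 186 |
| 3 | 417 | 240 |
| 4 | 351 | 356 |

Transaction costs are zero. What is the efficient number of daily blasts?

3

Bargaining reaches the level where marginal profit last exceeds marginal dust damage.
That holds through level 3 (417 ≥ 240) but not at 4 (351 < 356).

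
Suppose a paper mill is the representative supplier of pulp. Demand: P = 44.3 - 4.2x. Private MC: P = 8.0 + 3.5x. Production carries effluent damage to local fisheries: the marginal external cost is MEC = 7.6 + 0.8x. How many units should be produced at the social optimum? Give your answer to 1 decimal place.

Social marginal cost = private MC + MEC = 15.6 + 4.3x.
Set SMC = demand: 15.6 + 4.3x = 44.3 - 4.2x → x* = 3.3765.

x* = 3.4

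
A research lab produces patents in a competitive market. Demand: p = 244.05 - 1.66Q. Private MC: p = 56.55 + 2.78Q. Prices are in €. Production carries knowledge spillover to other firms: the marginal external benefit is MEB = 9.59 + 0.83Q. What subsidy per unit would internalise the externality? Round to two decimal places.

Social marginal cost = private MC − MEB = 46.96 + 1.95Q.
Set SMC = demand: 46.96 + 1.95Q = 244.05 - 1.66Q → Q* = 54.5956.
The Pigouvian subsidy equals MEB at Q*: 9.59 + 0.83×54.5956 = 54.9043.

subsidy = €54.90 per unit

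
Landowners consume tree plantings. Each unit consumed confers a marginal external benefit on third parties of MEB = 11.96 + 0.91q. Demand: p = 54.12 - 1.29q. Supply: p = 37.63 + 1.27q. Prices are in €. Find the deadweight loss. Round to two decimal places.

Market equilibrium (private): 37.63 + 1.27q = 54.12 - 1.29q → q_m = 6.4414.
Social marginal benefit = demand + MEB = 66.08 - 0.38q.
Set SMB = MC: 66.08 - 0.38q = 37.63 + 1.27q → q* = 17.2424.
Height of the DWL triangle at q_m is SMB(q_m) − MC(q_m) = MEB(q_m) = 17.8217.
DWL = ½ × 10.8010 × 17.8217 = 96.2461.

DWL = €96.25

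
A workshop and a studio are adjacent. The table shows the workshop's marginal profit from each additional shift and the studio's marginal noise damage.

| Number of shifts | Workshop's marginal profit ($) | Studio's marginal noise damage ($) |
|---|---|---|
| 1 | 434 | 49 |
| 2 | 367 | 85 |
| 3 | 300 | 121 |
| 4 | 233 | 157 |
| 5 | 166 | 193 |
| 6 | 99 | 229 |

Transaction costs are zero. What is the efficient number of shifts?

4

Bargaining reaches the level where marginal profit last exceeds marginal noise damage.
That holds through level 4 (233 ≥ 157) but not at 5 (166 < 193).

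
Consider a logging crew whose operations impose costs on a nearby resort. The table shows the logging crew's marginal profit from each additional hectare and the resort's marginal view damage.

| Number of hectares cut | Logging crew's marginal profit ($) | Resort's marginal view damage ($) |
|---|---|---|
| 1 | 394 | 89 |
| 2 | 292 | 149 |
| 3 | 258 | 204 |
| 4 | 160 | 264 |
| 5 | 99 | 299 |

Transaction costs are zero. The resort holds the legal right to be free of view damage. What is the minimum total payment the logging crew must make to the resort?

Efficient level: marginal profit ≥ marginal view damage through level 3, so k* = 3.
With the resort holding the right, the logging crew must at least compensate total damage at k*: 89 + 149 + 204 = 442.

$442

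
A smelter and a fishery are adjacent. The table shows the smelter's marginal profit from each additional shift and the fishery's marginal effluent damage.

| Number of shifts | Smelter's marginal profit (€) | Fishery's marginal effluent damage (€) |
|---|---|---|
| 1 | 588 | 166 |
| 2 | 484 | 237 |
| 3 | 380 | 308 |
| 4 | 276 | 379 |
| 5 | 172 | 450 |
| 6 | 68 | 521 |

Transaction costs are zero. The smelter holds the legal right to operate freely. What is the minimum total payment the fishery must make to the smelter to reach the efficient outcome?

€516

Left alone the smelter would choose level 6 (marginal profit stays positive).
Efficient level: k* = 3 (marginal profit ≥ marginal effluent damage through 3).
The fishery must at least cover the smelter's forgone profit from cutting 6→3: 276 + 172 + 68 = 516.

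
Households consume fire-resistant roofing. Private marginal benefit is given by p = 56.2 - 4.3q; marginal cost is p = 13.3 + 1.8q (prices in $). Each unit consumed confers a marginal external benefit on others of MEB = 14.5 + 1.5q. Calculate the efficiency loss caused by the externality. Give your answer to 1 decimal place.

Market equilibrium (private): 13.3 + 1.8q = 56.2 - 4.3q → q_m = 7.0328.
Social marginal benefit = demand + MEB = 70.7 - 2.8q.
Set SMB = MC: 70.7 - 2.8q = 13.3 + 1.8q → q* = 12.4783.
The welfare-loss triangle has base |q_m − q*| and height MEB(q_m) (the vertical gap between SMB and MC is zero at q* and MEB at q_m).
DWL = ½ × 5.4455 × 25.0492 = 68.2027.

DWL = $68.2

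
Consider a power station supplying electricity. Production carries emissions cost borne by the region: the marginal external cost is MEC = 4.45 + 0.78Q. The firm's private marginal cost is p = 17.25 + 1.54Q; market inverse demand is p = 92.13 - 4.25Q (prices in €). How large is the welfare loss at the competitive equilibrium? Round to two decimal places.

Market equilibrium (private): 17.25 + 1.54Q = 92.13 - 4.25Q → Q_m = 12.9326.
Social marginal cost = private MC + MEC = 21.70 + 2.32Q.
Set SMC = demand: 21.70 + 2.32Q = 92.13 - 4.25Q → Q* = 10.7199.
The welfare-loss triangle has base |Q_m − Q*| and height MEC(Q_m) (the vertical gap between SMC and demand is zero at Q* and MEC at Q_m).
DWL = ½ × 2.2127 × 14.5375 = 16.0836.

DWL = €16.08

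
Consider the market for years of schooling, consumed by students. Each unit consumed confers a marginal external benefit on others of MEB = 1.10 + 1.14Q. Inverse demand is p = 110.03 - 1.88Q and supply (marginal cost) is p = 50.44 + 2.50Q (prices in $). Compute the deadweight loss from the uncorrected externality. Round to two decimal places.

DWL = $42.57

Market equilibrium (private): 50.44 + 2.50Q = 110.03 - 1.88Q → Q_m = 13.6050.
Social marginal benefit = demand + MEB = 111.13 - 0.74Q.
Set SMB = MC: 111.13 - 0.74Q = 50.44 + 2.50Q → Q* = 18.7315.
The welfare-loss triangle has base |Q_m − Q*| and height MEB(Q_m) (the vertical gap between SMB and MC is zero at Q* and MEB at Q_m).
DWL = ½ × 5.1265 × 16.6097 = 42.5748.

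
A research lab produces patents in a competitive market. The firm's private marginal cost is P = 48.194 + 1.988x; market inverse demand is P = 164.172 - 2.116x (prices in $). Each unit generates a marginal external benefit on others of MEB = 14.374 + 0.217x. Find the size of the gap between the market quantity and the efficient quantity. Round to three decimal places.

5.276 units

Market equilibrium (private): 48.194 + 1.988x = 164.172 - 2.116x → x_m = 28.2597.
Social marginal cost = private MC − MEB = 33.820 + 1.771x.
Set SMC = demand: 33.820 + 1.771x = 164.172 - 2.116x → x* = 33.5354.
Gap = |28.2597 − 33.5354| = 5.2757.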